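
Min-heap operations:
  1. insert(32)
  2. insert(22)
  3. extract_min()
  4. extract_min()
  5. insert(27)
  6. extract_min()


insert(32) -> [32]
insert(22) -> [22, 32]
extract_min()->22, [32]
extract_min()->32, []
insert(27) -> [27]
extract_min()->27, []

Final heap: []


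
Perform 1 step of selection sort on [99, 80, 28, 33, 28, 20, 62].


Initial: [99, 80, 28, 33, 28, 20, 62]
Step 1: min=20 at 5
  Swap: [20, 80, 28, 33, 28, 99, 62]

After 1 step: [20, 80, 28, 33, 28, 99, 62]


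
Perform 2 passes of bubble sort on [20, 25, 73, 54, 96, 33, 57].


Initial: [20, 25, 73, 54, 96, 33, 57]
Pass 1: [20, 25, 54, 73, 33, 57, 96] (3 swaps)
Pass 2: [20, 25, 54, 33, 57, 73, 96] (2 swaps)

After 2 passes: [20, 25, 54, 33, 57, 73, 96]


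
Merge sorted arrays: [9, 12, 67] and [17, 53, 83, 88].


Take 9 from A
Take 12 from A
Take 17 from B
Take 53 from B
Take 67 from A

Merged: [9, 12, 17, 53, 67, 83, 88]


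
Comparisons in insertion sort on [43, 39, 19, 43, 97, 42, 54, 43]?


Algorithm: insertion sort
Input: [43, 39, 19, 43, 97, 42, 54, 43]
Sorted: [19, 39, 42, 43, 43, 43, 54, 97]

14


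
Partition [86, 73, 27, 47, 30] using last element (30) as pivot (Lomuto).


Pivot: 30
  27 <= 30: swap -> [27, 73, 86, 47, 30]
Place pivot at 1: [27, 30, 86, 47, 73]

Partitioned: [27, 30, 86, 47, 73]


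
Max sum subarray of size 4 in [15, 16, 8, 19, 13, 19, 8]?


[0:4]: 58
[1:5]: 56
[2:6]: 59
[3:7]: 59

Max: 59 at [2:6]


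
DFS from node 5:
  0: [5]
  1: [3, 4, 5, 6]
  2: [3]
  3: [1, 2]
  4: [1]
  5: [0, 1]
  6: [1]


Visit 5, push [1, 0]
Visit 0, push []
Visit 1, push [6, 4, 3]
Visit 3, push [2]
Visit 2, push []
Visit 4, push []
Visit 6, push []

DFS order: [5, 0, 1, 3, 2, 4, 6]


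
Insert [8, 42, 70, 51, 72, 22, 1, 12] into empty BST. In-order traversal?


Insert 8: root
Insert 42: R from 8
Insert 70: R from 8 -> R from 42
Insert 51: R from 8 -> R from 42 -> L from 70
Insert 72: R from 8 -> R from 42 -> R from 70
Insert 22: R from 8 -> L from 42
Insert 1: L from 8
Insert 12: R from 8 -> L from 42 -> L from 22

In-order: [1, 8, 12, 22, 42, 51, 70, 72]


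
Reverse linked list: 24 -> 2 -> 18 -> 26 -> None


Step 1: curr=24, set curr.next=prev(None) | reversed so far: 24
Step 2: curr=2, set curr.next=prev(24) | reversed so far: 2 -> 24
Step 3: curr=18, set curr.next=prev(2) | reversed so far: 18 -> 2 -> 24
Step 4: curr=26, set curr.next=prev(18) | reversed so far: 26 -> 18 -> 2 -> 24

26 -> 18 -> 2 -> 24 -> None


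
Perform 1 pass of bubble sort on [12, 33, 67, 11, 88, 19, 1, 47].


Initial: [12, 33, 67, 11, 88, 19, 1, 47]
Pass 1: [12, 33, 11, 67, 19, 1, 47, 88] (4 swaps)

After 1 pass: [12, 33, 11, 67, 19, 1, 47, 88]


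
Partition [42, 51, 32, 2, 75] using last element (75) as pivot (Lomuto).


Pivot: 75
  42 <= 75: advance i (no swap)
  51 <= 75: advance i (no swap)
  32 <= 75: advance i (no swap)
  2 <= 75: advance i (no swap)
Place pivot at 4: [42, 51, 32, 2, 75]

Partitioned: [42, 51, 32, 2, 75]


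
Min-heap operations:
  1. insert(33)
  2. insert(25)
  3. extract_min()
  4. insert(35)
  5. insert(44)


insert(33) -> [33]
insert(25) -> [25, 33]
extract_min()->25, [33]
insert(35) -> [33, 35]
insert(44) -> [33, 35, 44]

Final heap: [33, 35, 44]


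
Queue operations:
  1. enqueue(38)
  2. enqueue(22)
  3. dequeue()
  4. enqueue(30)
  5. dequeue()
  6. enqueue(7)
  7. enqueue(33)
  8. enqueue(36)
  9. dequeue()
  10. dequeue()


enqueue(38) -> [38]
enqueue(22) -> [38, 22]
dequeue()->38, [22]
enqueue(30) -> [22, 30]
dequeue()->22, [30]
enqueue(7) -> [30, 7]
enqueue(33) -> [30, 7, 33]
enqueue(36) -> [30, 7, 33, 36]
dequeue()->30, [7, 33, 36]
dequeue()->7, [33, 36]

Final queue: [33, 36]


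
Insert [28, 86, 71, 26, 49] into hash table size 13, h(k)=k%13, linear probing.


Insert 28: h=2 -> slot 2
Insert 86: h=8 -> slot 8
Insert 71: h=6 -> slot 6
Insert 26: h=0 -> slot 0
Insert 49: h=10 -> slot 10

Table: [26, None, 28, None, None, None, 71, None, 86, None, 49, None, None]


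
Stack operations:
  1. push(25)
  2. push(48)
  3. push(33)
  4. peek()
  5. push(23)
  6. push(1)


push(25) -> [25]
push(48) -> [25, 48]
push(33) -> [25, 48, 33]
peek()->33
push(23) -> [25, 48, 33, 23]
push(1) -> [25, 48, 33, 23, 1]

Final stack: [25, 48, 33, 23, 1]


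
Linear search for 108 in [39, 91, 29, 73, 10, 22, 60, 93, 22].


i=0: 39!=108
i=1: 91!=108
i=2: 29!=108
i=3: 73!=108
i=4: 10!=108
i=5: 22!=108
i=6: 60!=108
i=7: 93!=108
i=8: 22!=108

Not found, 9 comps


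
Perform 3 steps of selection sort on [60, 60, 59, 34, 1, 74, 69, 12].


Initial: [60, 60, 59, 34, 1, 74, 69, 12]
Step 1: min=1 at 4
  Swap: [1, 60, 59, 34, 60, 74, 69, 12]
Step 2: min=12 at 7
  Swap: [1, 12, 59, 34, 60, 74, 69, 60]
Step 3: min=34 at 3
  Swap: [1, 12, 34, 59, 60, 74, 69, 60]

After 3 steps: [1, 12, 34, 59, 60, 74, 69, 60]


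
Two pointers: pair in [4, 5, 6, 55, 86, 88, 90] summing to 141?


lo=0(4)+hi=6(90)=94
lo=1(5)+hi=6(90)=95
lo=2(6)+hi=6(90)=96
lo=3(55)+hi=6(90)=145
lo=3(55)+hi=5(88)=143
lo=3(55)+hi=4(86)=141

Yes: 55+86=141


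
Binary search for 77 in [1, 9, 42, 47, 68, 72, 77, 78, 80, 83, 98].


Step 1: lo=0, hi=10, mid=5, val=72
Step 2: lo=6, hi=10, mid=8, val=80
Step 3: lo=6, hi=7, mid=6, val=77

Found at index 6


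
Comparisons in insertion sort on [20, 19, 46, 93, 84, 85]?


Algorithm: insertion sort
Input: [20, 19, 46, 93, 84, 85]
Sorted: [19, 20, 46, 84, 85, 93]

7


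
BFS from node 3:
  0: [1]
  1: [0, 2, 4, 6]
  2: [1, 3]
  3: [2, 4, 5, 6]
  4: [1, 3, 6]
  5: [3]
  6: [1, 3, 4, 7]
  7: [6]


Visit 3, enqueue [2, 4, 5, 6]
Visit 2, enqueue [1]
Visit 4, enqueue []
Visit 5, enqueue []
Visit 6, enqueue [7]
Visit 1, enqueue [0]
Visit 7, enqueue []
Visit 0, enqueue []

BFS order: [3, 2, 4, 5, 6, 1, 7, 0]


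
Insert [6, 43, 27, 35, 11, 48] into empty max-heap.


Insert 6: [6]
Insert 43: [43, 6]
Insert 27: [43, 6, 27]
Insert 35: [43, 35, 27, 6]
Insert 11: [43, 35, 27, 6, 11]
Insert 48: [48, 35, 43, 6, 11, 27]

Final heap: [48, 35, 43, 6, 11, 27]


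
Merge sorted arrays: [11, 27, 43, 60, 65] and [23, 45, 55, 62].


Take 11 from A
Take 23 from B
Take 27 from A
Take 43 from A
Take 45 from B
Take 55 from B
Take 60 from A
Take 62 from B

Merged: [11, 23, 27, 43, 45, 55, 60, 62, 65]


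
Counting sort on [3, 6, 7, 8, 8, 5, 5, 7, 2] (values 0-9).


Input: [3, 6, 7, 8, 8, 5, 5, 7, 2]
Counts: [0, 0, 1, 1, 0, 2, 1, 2, 2, 0]

Sorted: [2, 3, 5, 5, 6, 7, 7, 8, 8]


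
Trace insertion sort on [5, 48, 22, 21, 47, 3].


Initial: [5, 48, 22, 21, 47, 3]
Insert 48: [5, 48, 22, 21, 47, 3]
Insert 22: [5, 22, 48, 21, 47, 3]
Insert 21: [5, 21, 22, 48, 47, 3]
Insert 47: [5, 21, 22, 47, 48, 3]
Insert 3: [3, 5, 21, 22, 47, 48]

Sorted: [3, 5, 21, 22, 47, 48]


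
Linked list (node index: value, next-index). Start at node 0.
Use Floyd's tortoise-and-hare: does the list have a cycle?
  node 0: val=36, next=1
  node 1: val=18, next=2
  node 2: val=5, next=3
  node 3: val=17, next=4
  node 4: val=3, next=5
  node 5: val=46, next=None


Floyd's tortoise (slow, +1) and hare (fast, +2):
  init: slow=0, fast=0
  step 1: slow=1, fast=2
  step 2: slow=2, fast=4
  step 3: fast 4->5->None, no cycle

Cycle: no


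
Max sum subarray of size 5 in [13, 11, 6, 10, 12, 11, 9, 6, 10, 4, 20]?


[0:5]: 52
[1:6]: 50
[2:7]: 48
[3:8]: 48
[4:9]: 48
[5:10]: 40
[6:11]: 49

Max: 52 at [0:5]


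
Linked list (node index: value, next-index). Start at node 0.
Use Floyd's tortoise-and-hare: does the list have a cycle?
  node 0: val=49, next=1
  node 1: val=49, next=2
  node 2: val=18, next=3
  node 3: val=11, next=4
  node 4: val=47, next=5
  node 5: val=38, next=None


Floyd's tortoise (slow, +1) and hare (fast, +2):
  init: slow=0, fast=0
  step 1: slow=1, fast=2
  step 2: slow=2, fast=4
  step 3: fast 4->5->None, no cycle

Cycle: no


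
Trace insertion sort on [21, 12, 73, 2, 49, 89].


Initial: [21, 12, 73, 2, 49, 89]
Insert 12: [12, 21, 73, 2, 49, 89]
Insert 73: [12, 21, 73, 2, 49, 89]
Insert 2: [2, 12, 21, 73, 49, 89]
Insert 49: [2, 12, 21, 49, 73, 89]
Insert 89: [2, 12, 21, 49, 73, 89]

Sorted: [2, 12, 21, 49, 73, 89]


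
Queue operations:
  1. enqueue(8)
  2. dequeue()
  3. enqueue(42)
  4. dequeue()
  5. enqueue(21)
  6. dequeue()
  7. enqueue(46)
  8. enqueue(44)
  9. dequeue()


enqueue(8) -> [8]
dequeue()->8, []
enqueue(42) -> [42]
dequeue()->42, []
enqueue(21) -> [21]
dequeue()->21, []
enqueue(46) -> [46]
enqueue(44) -> [46, 44]
dequeue()->46, [44]

Final queue: [44]


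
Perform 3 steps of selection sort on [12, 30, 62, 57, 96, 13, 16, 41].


Initial: [12, 30, 62, 57, 96, 13, 16, 41]
Step 1: min=12 at 0
  Swap: [12, 30, 62, 57, 96, 13, 16, 41]
Step 2: min=13 at 5
  Swap: [12, 13, 62, 57, 96, 30, 16, 41]
Step 3: min=16 at 6
  Swap: [12, 13, 16, 57, 96, 30, 62, 41]

After 3 steps: [12, 13, 16, 57, 96, 30, 62, 41]


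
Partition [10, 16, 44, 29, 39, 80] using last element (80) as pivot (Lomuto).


Pivot: 80
  10 <= 80: advance i (no swap)
  16 <= 80: advance i (no swap)
  44 <= 80: advance i (no swap)
  29 <= 80: advance i (no swap)
  39 <= 80: advance i (no swap)
Place pivot at 5: [10, 16, 44, 29, 39, 80]

Partitioned: [10, 16, 44, 29, 39, 80]


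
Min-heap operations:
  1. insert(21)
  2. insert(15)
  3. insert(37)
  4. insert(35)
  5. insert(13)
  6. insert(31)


insert(21) -> [21]
insert(15) -> [15, 21]
insert(37) -> [15, 21, 37]
insert(35) -> [15, 21, 37, 35]
insert(13) -> [13, 15, 37, 35, 21]
insert(31) -> [13, 15, 31, 35, 21, 37]

Final heap: [13, 15, 31, 35, 21, 37]


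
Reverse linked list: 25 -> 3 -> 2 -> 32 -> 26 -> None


Step 1: curr=25, set curr.next=prev(None) | reversed so far: 25
Step 2: curr=3, set curr.next=prev(25) | reversed so far: 3 -> 25
Step 3: curr=2, set curr.next=prev(3) | reversed so far: 2 -> 3 -> 25
Step 4: curr=32, set curr.next=prev(2) | reversed so far: 32 -> 2 -> 3 -> 25
Step 5: curr=26, set curr.next=prev(32) | reversed so far: 26 -> 32 -> 2 -> 3 -> 25

26 -> 32 -> 2 -> 3 -> 25 -> None


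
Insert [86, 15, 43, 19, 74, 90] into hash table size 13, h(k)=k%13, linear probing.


Insert 86: h=8 -> slot 8
Insert 15: h=2 -> slot 2
Insert 43: h=4 -> slot 4
Insert 19: h=6 -> slot 6
Insert 74: h=9 -> slot 9
Insert 90: h=12 -> slot 12

Table: [None, None, 15, None, 43, None, 19, None, 86, 74, None, None, 90]


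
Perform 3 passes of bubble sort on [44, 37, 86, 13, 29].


Initial: [44, 37, 86, 13, 29]
Pass 1: [37, 44, 13, 29, 86] (3 swaps)
Pass 2: [37, 13, 29, 44, 86] (2 swaps)
Pass 3: [13, 29, 37, 44, 86] (2 swaps)

After 3 passes: [13, 29, 37, 44, 86]


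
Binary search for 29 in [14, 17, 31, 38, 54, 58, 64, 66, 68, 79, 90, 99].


Step 1: lo=0, hi=11, mid=5, val=58
Step 2: lo=0, hi=4, mid=2, val=31
Step 3: lo=0, hi=1, mid=0, val=14
Step 4: lo=1, hi=1, mid=1, val=17

Not found


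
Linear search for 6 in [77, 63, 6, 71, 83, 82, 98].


i=0: 77!=6
i=1: 63!=6
i=2: 6==6 found!

Found at 2, 3 comps


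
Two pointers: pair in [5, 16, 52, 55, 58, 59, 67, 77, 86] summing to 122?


lo=0(5)+hi=8(86)=91
lo=1(16)+hi=8(86)=102
lo=2(52)+hi=8(86)=138
lo=2(52)+hi=7(77)=129
lo=2(52)+hi=6(67)=119
lo=3(55)+hi=6(67)=122

Yes: 55+67=122


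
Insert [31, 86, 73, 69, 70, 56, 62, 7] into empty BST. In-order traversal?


Insert 31: root
Insert 86: R from 31
Insert 73: R from 31 -> L from 86
Insert 69: R from 31 -> L from 86 -> L from 73
Insert 70: R from 31 -> L from 86 -> L from 73 -> R from 69
Insert 56: R from 31 -> L from 86 -> L from 73 -> L from 69
Insert 62: R from 31 -> L from 86 -> L from 73 -> L from 69 -> R from 56
Insert 7: L from 31

In-order: [7, 31, 56, 62, 69, 70, 73, 86]


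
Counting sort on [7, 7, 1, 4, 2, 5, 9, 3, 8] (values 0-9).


Input: [7, 7, 1, 4, 2, 5, 9, 3, 8]
Counts: [0, 1, 1, 1, 1, 1, 0, 2, 1, 1]

Sorted: [1, 2, 3, 4, 5, 7, 7, 8, 9]


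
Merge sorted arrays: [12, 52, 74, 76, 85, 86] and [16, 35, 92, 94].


Take 12 from A
Take 16 from B
Take 35 from B
Take 52 from A
Take 74 from A
Take 76 from A
Take 85 from A
Take 86 from A

Merged: [12, 16, 35, 52, 74, 76, 85, 86, 92, 94]


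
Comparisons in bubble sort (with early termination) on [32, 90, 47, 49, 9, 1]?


Algorithm: bubble sort (with early termination)
Input: [32, 90, 47, 49, 9, 1]
Sorted: [1, 9, 32, 47, 49, 90]

15


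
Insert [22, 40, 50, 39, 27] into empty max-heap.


Insert 22: [22]
Insert 40: [40, 22]
Insert 50: [50, 22, 40]
Insert 39: [50, 39, 40, 22]
Insert 27: [50, 39, 40, 22, 27]

Final heap: [50, 39, 40, 22, 27]


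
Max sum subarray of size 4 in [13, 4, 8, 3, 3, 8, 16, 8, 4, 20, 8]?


[0:4]: 28
[1:5]: 18
[2:6]: 22
[3:7]: 30
[4:8]: 35
[5:9]: 36
[6:10]: 48
[7:11]: 40

Max: 48 at [6:10]


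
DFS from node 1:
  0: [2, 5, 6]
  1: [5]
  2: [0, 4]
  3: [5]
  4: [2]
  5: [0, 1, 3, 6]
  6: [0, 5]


Visit 1, push [5]
Visit 5, push [6, 3, 0]
Visit 0, push [6, 2]
Visit 2, push [4]
Visit 4, push []
Visit 6, push []
Visit 3, push []

DFS order: [1, 5, 0, 2, 4, 6, 3]


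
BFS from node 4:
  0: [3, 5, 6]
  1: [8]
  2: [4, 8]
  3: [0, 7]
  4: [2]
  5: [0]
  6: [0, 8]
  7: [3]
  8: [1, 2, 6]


Visit 4, enqueue [2]
Visit 2, enqueue [8]
Visit 8, enqueue [1, 6]
Visit 1, enqueue []
Visit 6, enqueue [0]
Visit 0, enqueue [3, 5]
Visit 3, enqueue [7]
Visit 5, enqueue []
Visit 7, enqueue []

BFS order: [4, 2, 8, 1, 6, 0, 3, 5, 7]


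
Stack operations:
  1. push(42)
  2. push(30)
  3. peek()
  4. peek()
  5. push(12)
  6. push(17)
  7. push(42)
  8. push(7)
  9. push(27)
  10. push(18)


push(42) -> [42]
push(30) -> [42, 30]
peek()->30
peek()->30
push(12) -> [42, 30, 12]
push(17) -> [42, 30, 12, 17]
push(42) -> [42, 30, 12, 17, 42]
push(7) -> [42, 30, 12, 17, 42, 7]
push(27) -> [42, 30, 12, 17, 42, 7, 27]
push(18) -> [42, 30, 12, 17, 42, 7, 27, 18]

Final stack: [42, 30, 12, 17, 42, 7, 27, 18]


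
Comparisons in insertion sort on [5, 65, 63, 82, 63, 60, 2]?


Algorithm: insertion sort
Input: [5, 65, 63, 82, 63, 60, 2]
Sorted: [2, 5, 60, 63, 63, 65, 82]

18


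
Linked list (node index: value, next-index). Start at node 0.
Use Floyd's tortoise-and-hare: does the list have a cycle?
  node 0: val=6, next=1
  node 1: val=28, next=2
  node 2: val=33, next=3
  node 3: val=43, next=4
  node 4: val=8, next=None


Floyd's tortoise (slow, +1) and hare (fast, +2):
  init: slow=0, fast=0
  step 1: slow=1, fast=2
  step 2: slow=2, fast=4
  step 3: fast -> None, no cycle

Cycle: no


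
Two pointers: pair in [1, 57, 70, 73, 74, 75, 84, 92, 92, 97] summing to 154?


lo=0(1)+hi=9(97)=98
lo=1(57)+hi=9(97)=154

Yes: 57+97=154


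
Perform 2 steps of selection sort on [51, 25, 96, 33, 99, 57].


Initial: [51, 25, 96, 33, 99, 57]
Step 1: min=25 at 1
  Swap: [25, 51, 96, 33, 99, 57]
Step 2: min=33 at 3
  Swap: [25, 33, 96, 51, 99, 57]

After 2 steps: [25, 33, 96, 51, 99, 57]


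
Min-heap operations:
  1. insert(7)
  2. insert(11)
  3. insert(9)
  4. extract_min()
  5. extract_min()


insert(7) -> [7]
insert(11) -> [7, 11]
insert(9) -> [7, 11, 9]
extract_min()->7, [9, 11]
extract_min()->9, [11]

Final heap: [11]


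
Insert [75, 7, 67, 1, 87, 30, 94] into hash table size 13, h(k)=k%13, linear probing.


Insert 75: h=10 -> slot 10
Insert 7: h=7 -> slot 7
Insert 67: h=2 -> slot 2
Insert 1: h=1 -> slot 1
Insert 87: h=9 -> slot 9
Insert 30: h=4 -> slot 4
Insert 94: h=3 -> slot 3

Table: [None, 1, 67, 94, 30, None, None, 7, None, 87, 75, None, None]


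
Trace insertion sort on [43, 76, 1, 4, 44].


Initial: [43, 76, 1, 4, 44]
Insert 76: [43, 76, 1, 4, 44]
Insert 1: [1, 43, 76, 4, 44]
Insert 4: [1, 4, 43, 76, 44]
Insert 44: [1, 4, 43, 44, 76]

Sorted: [1, 4, 43, 44, 76]


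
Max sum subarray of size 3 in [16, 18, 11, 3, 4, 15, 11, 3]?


[0:3]: 45
[1:4]: 32
[2:5]: 18
[3:6]: 22
[4:7]: 30
[5:8]: 29

Max: 45 at [0:3]


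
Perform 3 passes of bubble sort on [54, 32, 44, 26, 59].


Initial: [54, 32, 44, 26, 59]
Pass 1: [32, 44, 26, 54, 59] (3 swaps)
Pass 2: [32, 26, 44, 54, 59] (1 swaps)
Pass 3: [26, 32, 44, 54, 59] (1 swaps)

After 3 passes: [26, 32, 44, 54, 59]


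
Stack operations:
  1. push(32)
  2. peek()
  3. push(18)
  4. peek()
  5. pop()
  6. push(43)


push(32) -> [32]
peek()->32
push(18) -> [32, 18]
peek()->18
pop()->18, [32]
push(43) -> [32, 43]

Final stack: [32, 43]


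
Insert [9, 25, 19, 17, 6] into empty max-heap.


Insert 9: [9]
Insert 25: [25, 9]
Insert 19: [25, 9, 19]
Insert 17: [25, 17, 19, 9]
Insert 6: [25, 17, 19, 9, 6]

Final heap: [25, 17, 19, 9, 6]


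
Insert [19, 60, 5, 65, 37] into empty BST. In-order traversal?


Insert 19: root
Insert 60: R from 19
Insert 5: L from 19
Insert 65: R from 19 -> R from 60
Insert 37: R from 19 -> L from 60

In-order: [5, 19, 37, 60, 65]


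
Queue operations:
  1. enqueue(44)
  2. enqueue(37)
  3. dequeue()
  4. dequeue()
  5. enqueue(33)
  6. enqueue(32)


enqueue(44) -> [44]
enqueue(37) -> [44, 37]
dequeue()->44, [37]
dequeue()->37, []
enqueue(33) -> [33]
enqueue(32) -> [33, 32]

Final queue: [33, 32]


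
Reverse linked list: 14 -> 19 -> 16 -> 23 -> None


Step 1: curr=14, set curr.next=prev(None) | reversed so far: 14
Step 2: curr=19, set curr.next=prev(14) | reversed so far: 19 -> 14
Step 3: curr=16, set curr.next=prev(19) | reversed so far: 16 -> 19 -> 14
Step 4: curr=23, set curr.next=prev(16) | reversed so far: 23 -> 16 -> 19 -> 14

23 -> 16 -> 19 -> 14 -> None


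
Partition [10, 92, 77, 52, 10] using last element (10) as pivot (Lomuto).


Pivot: 10
  10 <= 10: advance i (no swap)
Place pivot at 1: [10, 10, 77, 52, 92]

Partitioned: [10, 10, 77, 52, 92]


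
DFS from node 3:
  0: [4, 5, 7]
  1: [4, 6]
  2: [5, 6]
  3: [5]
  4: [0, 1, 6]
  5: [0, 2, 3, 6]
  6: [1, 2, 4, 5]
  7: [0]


Visit 3, push [5]
Visit 5, push [6, 2, 0]
Visit 0, push [7, 4]
Visit 4, push [6, 1]
Visit 1, push [6]
Visit 6, push [2]
Visit 2, push []
Visit 7, push []

DFS order: [3, 5, 0, 4, 1, 6, 2, 7]


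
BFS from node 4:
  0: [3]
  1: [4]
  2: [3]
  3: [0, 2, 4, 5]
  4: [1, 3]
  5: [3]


Visit 4, enqueue [1, 3]
Visit 1, enqueue []
Visit 3, enqueue [0, 2, 5]
Visit 0, enqueue []
Visit 2, enqueue []
Visit 5, enqueue []

BFS order: [4, 1, 3, 0, 2, 5]


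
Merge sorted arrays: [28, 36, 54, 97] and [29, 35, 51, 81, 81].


Take 28 from A
Take 29 from B
Take 35 from B
Take 36 from A
Take 51 from B
Take 54 from A
Take 81 from B
Take 81 from B

Merged: [28, 29, 35, 36, 51, 54, 81, 81, 97]


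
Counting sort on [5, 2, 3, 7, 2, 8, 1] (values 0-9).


Input: [5, 2, 3, 7, 2, 8, 1]
Counts: [0, 1, 2, 1, 0, 1, 0, 1, 1, 0]

Sorted: [1, 2, 2, 3, 5, 7, 8]


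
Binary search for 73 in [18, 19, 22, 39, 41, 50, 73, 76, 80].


Step 1: lo=0, hi=8, mid=4, val=41
Step 2: lo=5, hi=8, mid=6, val=73

Found at index 6


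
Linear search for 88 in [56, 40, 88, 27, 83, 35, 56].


i=0: 56!=88
i=1: 40!=88
i=2: 88==88 found!

Found at 2, 3 comps


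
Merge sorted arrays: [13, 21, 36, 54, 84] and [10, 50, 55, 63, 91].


Take 10 from B
Take 13 from A
Take 21 from A
Take 36 from A
Take 50 from B
Take 54 from A
Take 55 from B
Take 63 from B
Take 84 from A

Merged: [10, 13, 21, 36, 50, 54, 55, 63, 84, 91]


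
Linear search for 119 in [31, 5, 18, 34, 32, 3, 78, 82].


i=0: 31!=119
i=1: 5!=119
i=2: 18!=119
i=3: 34!=119
i=4: 32!=119
i=5: 3!=119
i=6: 78!=119
i=7: 82!=119

Not found, 8 comps


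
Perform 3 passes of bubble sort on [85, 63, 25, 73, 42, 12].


Initial: [85, 63, 25, 73, 42, 12]
Pass 1: [63, 25, 73, 42, 12, 85] (5 swaps)
Pass 2: [25, 63, 42, 12, 73, 85] (3 swaps)
Pass 3: [25, 42, 12, 63, 73, 85] (2 swaps)

After 3 passes: [25, 42, 12, 63, 73, 85]


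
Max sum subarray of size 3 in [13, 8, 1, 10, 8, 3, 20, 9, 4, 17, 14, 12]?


[0:3]: 22
[1:4]: 19
[2:5]: 19
[3:6]: 21
[4:7]: 31
[5:8]: 32
[6:9]: 33
[7:10]: 30
[8:11]: 35
[9:12]: 43

Max: 43 at [9:12]


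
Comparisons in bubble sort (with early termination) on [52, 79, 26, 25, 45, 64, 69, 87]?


Algorithm: bubble sort (with early termination)
Input: [52, 79, 26, 25, 45, 64, 69, 87]
Sorted: [25, 26, 45, 52, 64, 69, 79, 87]

22


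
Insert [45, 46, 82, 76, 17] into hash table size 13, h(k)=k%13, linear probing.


Insert 45: h=6 -> slot 6
Insert 46: h=7 -> slot 7
Insert 82: h=4 -> slot 4
Insert 76: h=11 -> slot 11
Insert 17: h=4, 1 probes -> slot 5

Table: [None, None, None, None, 82, 17, 45, 46, None, None, None, 76, None]


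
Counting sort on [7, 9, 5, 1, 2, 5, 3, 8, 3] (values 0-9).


Input: [7, 9, 5, 1, 2, 5, 3, 8, 3]
Counts: [0, 1, 1, 2, 0, 2, 0, 1, 1, 1]

Sorted: [1, 2, 3, 3, 5, 5, 7, 8, 9]


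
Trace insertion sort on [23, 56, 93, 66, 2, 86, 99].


Initial: [23, 56, 93, 66, 2, 86, 99]
Insert 56: [23, 56, 93, 66, 2, 86, 99]
Insert 93: [23, 56, 93, 66, 2, 86, 99]
Insert 66: [23, 56, 66, 93, 2, 86, 99]
Insert 2: [2, 23, 56, 66, 93, 86, 99]
Insert 86: [2, 23, 56, 66, 86, 93, 99]
Insert 99: [2, 23, 56, 66, 86, 93, 99]

Sorted: [2, 23, 56, 66, 86, 93, 99]


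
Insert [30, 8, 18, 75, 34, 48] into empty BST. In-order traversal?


Insert 30: root
Insert 8: L from 30
Insert 18: L from 30 -> R from 8
Insert 75: R from 30
Insert 34: R from 30 -> L from 75
Insert 48: R from 30 -> L from 75 -> R from 34

In-order: [8, 18, 30, 34, 48, 75]


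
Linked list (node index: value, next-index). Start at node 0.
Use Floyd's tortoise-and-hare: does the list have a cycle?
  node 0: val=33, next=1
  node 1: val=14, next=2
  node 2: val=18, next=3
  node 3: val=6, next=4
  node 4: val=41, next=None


Floyd's tortoise (slow, +1) and hare (fast, +2):
  init: slow=0, fast=0
  step 1: slow=1, fast=2
  step 2: slow=2, fast=4
  step 3: fast -> None, no cycle

Cycle: no


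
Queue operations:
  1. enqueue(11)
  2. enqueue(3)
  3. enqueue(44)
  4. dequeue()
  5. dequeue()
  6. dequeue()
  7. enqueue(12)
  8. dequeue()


enqueue(11) -> [11]
enqueue(3) -> [11, 3]
enqueue(44) -> [11, 3, 44]
dequeue()->11, [3, 44]
dequeue()->3, [44]
dequeue()->44, []
enqueue(12) -> [12]
dequeue()->12, []

Final queue: []


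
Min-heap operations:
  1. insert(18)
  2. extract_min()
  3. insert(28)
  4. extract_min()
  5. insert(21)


insert(18) -> [18]
extract_min()->18, []
insert(28) -> [28]
extract_min()->28, []
insert(21) -> [21]

Final heap: [21]


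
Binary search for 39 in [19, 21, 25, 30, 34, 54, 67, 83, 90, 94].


Step 1: lo=0, hi=9, mid=4, val=34
Step 2: lo=5, hi=9, mid=7, val=83
Step 3: lo=5, hi=6, mid=5, val=54

Not found


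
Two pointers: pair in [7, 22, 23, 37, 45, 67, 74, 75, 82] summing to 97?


lo=0(7)+hi=8(82)=89
lo=1(22)+hi=8(82)=104
lo=1(22)+hi=7(75)=97

Yes: 22+75=97


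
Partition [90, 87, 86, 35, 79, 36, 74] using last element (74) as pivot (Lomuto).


Pivot: 74
  35 <= 74: swap -> [35, 87, 86, 90, 79, 36, 74]
  36 <= 74: swap -> [35, 36, 86, 90, 79, 87, 74]
Place pivot at 2: [35, 36, 74, 90, 79, 87, 86]

Partitioned: [35, 36, 74, 90, 79, 87, 86]


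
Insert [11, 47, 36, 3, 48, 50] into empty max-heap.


Insert 11: [11]
Insert 47: [47, 11]
Insert 36: [47, 11, 36]
Insert 3: [47, 11, 36, 3]
Insert 48: [48, 47, 36, 3, 11]
Insert 50: [50, 47, 48, 3, 11, 36]

Final heap: [50, 47, 48, 3, 11, 36]


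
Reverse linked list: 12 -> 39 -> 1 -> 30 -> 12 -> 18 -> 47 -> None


Step 1: curr=12, set curr.next=prev(None) | reversed so far: 12
Step 2: curr=39, set curr.next=prev(12) | reversed so far: 39 -> 12
Step 3: curr=1, set curr.next=prev(39) | reversed so far: 1 -> 39 -> 12
Step 4: curr=30, set curr.next=prev(1) | reversed so far: 30 -> 1 -> 39 -> 12
Step 5: curr=12, set curr.next=prev(30) | reversed so far: 12 -> 30 -> 1 -> 39 -> 12
Step 6: curr=18, set curr.next=prev(12) | reversed so far: 18 -> 12 -> 30 -> 1 -> 39 -> 12
Step 7: curr=47, set curr.next=prev(18) | reversed so far: 47 -> 18 -> 12 -> 30 -> 1 -> 39 -> 12

47 -> 18 -> 12 -> 30 -> 1 -> 39 -> 12 -> None


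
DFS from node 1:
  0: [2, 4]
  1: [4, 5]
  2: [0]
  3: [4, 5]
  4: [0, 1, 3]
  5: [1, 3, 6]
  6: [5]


Visit 1, push [5, 4]
Visit 4, push [3, 0]
Visit 0, push [2]
Visit 2, push []
Visit 3, push [5]
Visit 5, push [6]
Visit 6, push []

DFS order: [1, 4, 0, 2, 3, 5, 6]


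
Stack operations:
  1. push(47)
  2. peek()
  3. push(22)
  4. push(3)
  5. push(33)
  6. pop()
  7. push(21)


push(47) -> [47]
peek()->47
push(22) -> [47, 22]
push(3) -> [47, 22, 3]
push(33) -> [47, 22, 3, 33]
pop()->33, [47, 22, 3]
push(21) -> [47, 22, 3, 21]

Final stack: [47, 22, 3, 21]


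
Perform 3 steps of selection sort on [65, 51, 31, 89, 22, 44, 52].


Initial: [65, 51, 31, 89, 22, 44, 52]
Step 1: min=22 at 4
  Swap: [22, 51, 31, 89, 65, 44, 52]
Step 2: min=31 at 2
  Swap: [22, 31, 51, 89, 65, 44, 52]
Step 3: min=44 at 5
  Swap: [22, 31, 44, 89, 65, 51, 52]

After 3 steps: [22, 31, 44, 89, 65, 51, 52]


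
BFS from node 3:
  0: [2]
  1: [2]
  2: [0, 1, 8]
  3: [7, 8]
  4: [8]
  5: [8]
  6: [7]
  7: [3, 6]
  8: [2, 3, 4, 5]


Visit 3, enqueue [7, 8]
Visit 7, enqueue [6]
Visit 8, enqueue [2, 4, 5]
Visit 6, enqueue []
Visit 2, enqueue [0, 1]
Visit 4, enqueue []
Visit 5, enqueue []
Visit 0, enqueue []
Visit 1, enqueue []

BFS order: [3, 7, 8, 6, 2, 4, 5, 0, 1]


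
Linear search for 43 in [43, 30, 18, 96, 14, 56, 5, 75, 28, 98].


i=0: 43==43 found!

Found at 0, 1 comps


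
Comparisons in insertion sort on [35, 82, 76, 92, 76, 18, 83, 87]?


Algorithm: insertion sort
Input: [35, 82, 76, 92, 76, 18, 83, 87]
Sorted: [18, 35, 76, 76, 82, 83, 87, 92]

16


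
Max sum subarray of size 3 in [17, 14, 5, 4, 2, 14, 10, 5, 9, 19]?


[0:3]: 36
[1:4]: 23
[2:5]: 11
[3:6]: 20
[4:7]: 26
[5:8]: 29
[6:9]: 24
[7:10]: 33

Max: 36 at [0:3]


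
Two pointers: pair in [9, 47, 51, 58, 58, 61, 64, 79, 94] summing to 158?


lo=0(9)+hi=8(94)=103
lo=1(47)+hi=8(94)=141
lo=2(51)+hi=8(94)=145
lo=3(58)+hi=8(94)=152
lo=4(58)+hi=8(94)=152
lo=5(61)+hi=8(94)=155
lo=6(64)+hi=8(94)=158

Yes: 64+94=158


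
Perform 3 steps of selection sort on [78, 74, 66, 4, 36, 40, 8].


Initial: [78, 74, 66, 4, 36, 40, 8]
Step 1: min=4 at 3
  Swap: [4, 74, 66, 78, 36, 40, 8]
Step 2: min=8 at 6
  Swap: [4, 8, 66, 78, 36, 40, 74]
Step 3: min=36 at 4
  Swap: [4, 8, 36, 78, 66, 40, 74]

After 3 steps: [4, 8, 36, 78, 66, 40, 74]


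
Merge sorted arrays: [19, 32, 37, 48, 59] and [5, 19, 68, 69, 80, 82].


Take 5 from B
Take 19 from A
Take 19 from B
Take 32 from A
Take 37 from A
Take 48 from A
Take 59 from A

Merged: [5, 19, 19, 32, 37, 48, 59, 68, 69, 80, 82]


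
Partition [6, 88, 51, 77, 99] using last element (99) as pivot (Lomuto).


Pivot: 99
  6 <= 99: advance i (no swap)
  88 <= 99: advance i (no swap)
  51 <= 99: advance i (no swap)
  77 <= 99: advance i (no swap)
Place pivot at 4: [6, 88, 51, 77, 99]

Partitioned: [6, 88, 51, 77, 99]


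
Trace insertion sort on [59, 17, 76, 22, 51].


Initial: [59, 17, 76, 22, 51]
Insert 17: [17, 59, 76, 22, 51]
Insert 76: [17, 59, 76, 22, 51]
Insert 22: [17, 22, 59, 76, 51]
Insert 51: [17, 22, 51, 59, 76]

Sorted: [17, 22, 51, 59, 76]


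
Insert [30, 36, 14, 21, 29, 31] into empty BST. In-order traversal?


Insert 30: root
Insert 36: R from 30
Insert 14: L from 30
Insert 21: L from 30 -> R from 14
Insert 29: L from 30 -> R from 14 -> R from 21
Insert 31: R from 30 -> L from 36

In-order: [14, 21, 29, 30, 31, 36]


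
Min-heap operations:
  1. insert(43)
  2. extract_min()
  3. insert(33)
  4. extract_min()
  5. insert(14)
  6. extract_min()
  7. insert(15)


insert(43) -> [43]
extract_min()->43, []
insert(33) -> [33]
extract_min()->33, []
insert(14) -> [14]
extract_min()->14, []
insert(15) -> [15]

Final heap: [15]


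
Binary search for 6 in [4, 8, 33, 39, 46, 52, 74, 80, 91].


Step 1: lo=0, hi=8, mid=4, val=46
Step 2: lo=0, hi=3, mid=1, val=8
Step 3: lo=0, hi=0, mid=0, val=4

Not found


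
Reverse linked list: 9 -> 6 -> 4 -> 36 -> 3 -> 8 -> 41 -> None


Step 1: curr=9, set curr.next=prev(None) | reversed so far: 9
Step 2: curr=6, set curr.next=prev(9) | reversed so far: 6 -> 9
Step 3: curr=4, set curr.next=prev(6) | reversed so far: 4 -> 6 -> 9
Step 4: curr=36, set curr.next=prev(4) | reversed so far: 36 -> 4 -> 6 -> 9
Step 5: curr=3, set curr.next=prev(36) | reversed so far: 3 -> 36 -> 4 -> 6 -> 9
Step 6: curr=8, set curr.next=prev(3) | reversed so far: 8 -> 3 -> 36 -> 4 -> 6 -> 9
Step 7: curr=41, set curr.next=prev(8) | reversed so far: 41 -> 8 -> 3 -> 36 -> 4 -> 6 -> 9

41 -> 8 -> 3 -> 36 -> 4 -> 6 -> 9 -> None


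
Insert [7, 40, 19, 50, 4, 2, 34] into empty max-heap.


Insert 7: [7]
Insert 40: [40, 7]
Insert 19: [40, 7, 19]
Insert 50: [50, 40, 19, 7]
Insert 4: [50, 40, 19, 7, 4]
Insert 2: [50, 40, 19, 7, 4, 2]
Insert 34: [50, 40, 34, 7, 4, 2, 19]

Final heap: [50, 40, 34, 7, 4, 2, 19]


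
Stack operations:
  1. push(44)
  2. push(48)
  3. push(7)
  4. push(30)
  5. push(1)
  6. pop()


push(44) -> [44]
push(48) -> [44, 48]
push(7) -> [44, 48, 7]
push(30) -> [44, 48, 7, 30]
push(1) -> [44, 48, 7, 30, 1]
pop()->1, [44, 48, 7, 30]

Final stack: [44, 48, 7, 30]


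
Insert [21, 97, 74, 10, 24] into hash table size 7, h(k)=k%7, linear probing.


Insert 21: h=0 -> slot 0
Insert 97: h=6 -> slot 6
Insert 74: h=4 -> slot 4
Insert 10: h=3 -> slot 3
Insert 24: h=3, 2 probes -> slot 5

Table: [21, None, None, 10, 74, 24, 97]


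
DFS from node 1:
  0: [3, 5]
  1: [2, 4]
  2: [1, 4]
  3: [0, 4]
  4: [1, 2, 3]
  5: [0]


Visit 1, push [4, 2]
Visit 2, push [4]
Visit 4, push [3]
Visit 3, push [0]
Visit 0, push [5]
Visit 5, push []

DFS order: [1, 2, 4, 3, 0, 5]


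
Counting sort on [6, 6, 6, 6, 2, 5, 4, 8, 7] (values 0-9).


Input: [6, 6, 6, 6, 2, 5, 4, 8, 7]
Counts: [0, 0, 1, 0, 1, 1, 4, 1, 1, 0]

Sorted: [2, 4, 5, 6, 6, 6, 6, 7, 8]


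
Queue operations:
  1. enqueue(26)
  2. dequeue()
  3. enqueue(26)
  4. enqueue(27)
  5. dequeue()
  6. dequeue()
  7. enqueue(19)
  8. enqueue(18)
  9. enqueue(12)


enqueue(26) -> [26]
dequeue()->26, []
enqueue(26) -> [26]
enqueue(27) -> [26, 27]
dequeue()->26, [27]
dequeue()->27, []
enqueue(19) -> [19]
enqueue(18) -> [19, 18]
enqueue(12) -> [19, 18, 12]

Final queue: [19, 18, 12]


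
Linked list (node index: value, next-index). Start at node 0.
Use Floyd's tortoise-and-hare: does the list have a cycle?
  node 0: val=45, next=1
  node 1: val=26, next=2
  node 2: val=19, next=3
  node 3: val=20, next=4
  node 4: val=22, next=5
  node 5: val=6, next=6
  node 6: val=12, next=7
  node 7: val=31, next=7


Floyd's tortoise (slow, +1) and hare (fast, +2):
  init: slow=0, fast=0
  step 1: slow=1, fast=2
  step 2: slow=2, fast=4
  step 3: slow=3, fast=6
  step 4: slow=4, fast=7
  step 5: slow=5, fast=7
  step 6: slow=6, fast=7
  step 7: slow=7, fast=7
  slow == fast at node 7: cycle detected

Cycle: yes


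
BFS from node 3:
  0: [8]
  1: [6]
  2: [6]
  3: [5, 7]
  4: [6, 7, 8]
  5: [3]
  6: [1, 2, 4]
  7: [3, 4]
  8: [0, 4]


Visit 3, enqueue [5, 7]
Visit 5, enqueue []
Visit 7, enqueue [4]
Visit 4, enqueue [6, 8]
Visit 6, enqueue [1, 2]
Visit 8, enqueue [0]
Visit 1, enqueue []
Visit 2, enqueue []
Visit 0, enqueue []

BFS order: [3, 5, 7, 4, 6, 8, 1, 2, 0]


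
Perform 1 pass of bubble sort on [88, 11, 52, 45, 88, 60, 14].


Initial: [88, 11, 52, 45, 88, 60, 14]
Pass 1: [11, 52, 45, 88, 60, 14, 88] (5 swaps)

After 1 pass: [11, 52, 45, 88, 60, 14, 88]


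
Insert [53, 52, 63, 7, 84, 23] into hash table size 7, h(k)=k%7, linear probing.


Insert 53: h=4 -> slot 4
Insert 52: h=3 -> slot 3
Insert 63: h=0 -> slot 0
Insert 7: h=0, 1 probes -> slot 1
Insert 84: h=0, 2 probes -> slot 2
Insert 23: h=2, 3 probes -> slot 5

Table: [63, 7, 84, 52, 53, 23, None]


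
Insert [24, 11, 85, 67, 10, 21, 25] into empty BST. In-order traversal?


Insert 24: root
Insert 11: L from 24
Insert 85: R from 24
Insert 67: R from 24 -> L from 85
Insert 10: L from 24 -> L from 11
Insert 21: L from 24 -> R from 11
Insert 25: R from 24 -> L from 85 -> L from 67

In-order: [10, 11, 21, 24, 25, 67, 85]


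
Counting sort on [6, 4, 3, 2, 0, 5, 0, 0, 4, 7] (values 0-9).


Input: [6, 4, 3, 2, 0, 5, 0, 0, 4, 7]
Counts: [3, 0, 1, 1, 2, 1, 1, 1, 0, 0]

Sorted: [0, 0, 0, 2, 3, 4, 4, 5, 6, 7]


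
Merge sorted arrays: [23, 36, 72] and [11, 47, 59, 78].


Take 11 from B
Take 23 from A
Take 36 from A
Take 47 from B
Take 59 from B
Take 72 from A

Merged: [11, 23, 36, 47, 59, 72, 78]


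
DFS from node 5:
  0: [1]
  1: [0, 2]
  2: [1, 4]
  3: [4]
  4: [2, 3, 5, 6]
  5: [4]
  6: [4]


Visit 5, push [4]
Visit 4, push [6, 3, 2]
Visit 2, push [1]
Visit 1, push [0]
Visit 0, push []
Visit 3, push []
Visit 6, push []

DFS order: [5, 4, 2, 1, 0, 3, 6]


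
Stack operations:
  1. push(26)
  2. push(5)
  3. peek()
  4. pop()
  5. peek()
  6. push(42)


push(26) -> [26]
push(5) -> [26, 5]
peek()->5
pop()->5, [26]
peek()->26
push(42) -> [26, 42]

Final stack: [26, 42]


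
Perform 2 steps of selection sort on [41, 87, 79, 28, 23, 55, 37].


Initial: [41, 87, 79, 28, 23, 55, 37]
Step 1: min=23 at 4
  Swap: [23, 87, 79, 28, 41, 55, 37]
Step 2: min=28 at 3
  Swap: [23, 28, 79, 87, 41, 55, 37]

After 2 steps: [23, 28, 79, 87, 41, 55, 37]


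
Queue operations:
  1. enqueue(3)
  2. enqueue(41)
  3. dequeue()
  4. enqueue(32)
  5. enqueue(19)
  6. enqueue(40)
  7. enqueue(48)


enqueue(3) -> [3]
enqueue(41) -> [3, 41]
dequeue()->3, [41]
enqueue(32) -> [41, 32]
enqueue(19) -> [41, 32, 19]
enqueue(40) -> [41, 32, 19, 40]
enqueue(48) -> [41, 32, 19, 40, 48]

Final queue: [41, 32, 19, 40, 48]


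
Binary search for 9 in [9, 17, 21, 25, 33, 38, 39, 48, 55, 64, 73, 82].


Step 1: lo=0, hi=11, mid=5, val=38
Step 2: lo=0, hi=4, mid=2, val=21
Step 3: lo=0, hi=1, mid=0, val=9

Found at index 0


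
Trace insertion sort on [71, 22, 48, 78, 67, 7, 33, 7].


Initial: [71, 22, 48, 78, 67, 7, 33, 7]
Insert 22: [22, 71, 48, 78, 67, 7, 33, 7]
Insert 48: [22, 48, 71, 78, 67, 7, 33, 7]
Insert 78: [22, 48, 71, 78, 67, 7, 33, 7]
Insert 67: [22, 48, 67, 71, 78, 7, 33, 7]
Insert 7: [7, 22, 48, 67, 71, 78, 33, 7]
Insert 33: [7, 22, 33, 48, 67, 71, 78, 7]
Insert 7: [7, 7, 22, 33, 48, 67, 71, 78]

Sorted: [7, 7, 22, 33, 48, 67, 71, 78]


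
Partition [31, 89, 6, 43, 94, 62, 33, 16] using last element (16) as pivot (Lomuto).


Pivot: 16
  6 <= 16: swap -> [6, 89, 31, 43, 94, 62, 33, 16]
Place pivot at 1: [6, 16, 31, 43, 94, 62, 33, 89]

Partitioned: [6, 16, 31, 43, 94, 62, 33, 89]


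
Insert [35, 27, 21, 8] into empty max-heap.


Insert 35: [35]
Insert 27: [35, 27]
Insert 21: [35, 27, 21]
Insert 8: [35, 27, 21, 8]

Final heap: [35, 27, 21, 8]


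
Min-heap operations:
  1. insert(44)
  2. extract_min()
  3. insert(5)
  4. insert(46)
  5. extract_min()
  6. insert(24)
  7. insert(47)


insert(44) -> [44]
extract_min()->44, []
insert(5) -> [5]
insert(46) -> [5, 46]
extract_min()->5, [46]
insert(24) -> [24, 46]
insert(47) -> [24, 46, 47]

Final heap: [24, 46, 47]


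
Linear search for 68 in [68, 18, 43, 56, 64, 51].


i=0: 68==68 found!

Found at 0, 1 comps


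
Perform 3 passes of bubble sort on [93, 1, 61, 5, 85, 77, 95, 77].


Initial: [93, 1, 61, 5, 85, 77, 95, 77]
Pass 1: [1, 61, 5, 85, 77, 93, 77, 95] (6 swaps)
Pass 2: [1, 5, 61, 77, 85, 77, 93, 95] (3 swaps)
Pass 3: [1, 5, 61, 77, 77, 85, 93, 95] (1 swaps)

After 3 passes: [1, 5, 61, 77, 77, 85, 93, 95]


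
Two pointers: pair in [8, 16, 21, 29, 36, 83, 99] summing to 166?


lo=0(8)+hi=6(99)=107
lo=1(16)+hi=6(99)=115
lo=2(21)+hi=6(99)=120
lo=3(29)+hi=6(99)=128
lo=4(36)+hi=6(99)=135
lo=5(83)+hi=6(99)=182

No pair found


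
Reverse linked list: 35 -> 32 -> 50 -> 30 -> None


Step 1: curr=35, set curr.next=prev(None) | reversed so far: 35
Step 2: curr=32, set curr.next=prev(35) | reversed so far: 32 -> 35
Step 3: curr=50, set curr.next=prev(32) | reversed so far: 50 -> 32 -> 35
Step 4: curr=30, set curr.next=prev(50) | reversed so far: 30 -> 50 -> 32 -> 35

30 -> 50 -> 32 -> 35 -> None


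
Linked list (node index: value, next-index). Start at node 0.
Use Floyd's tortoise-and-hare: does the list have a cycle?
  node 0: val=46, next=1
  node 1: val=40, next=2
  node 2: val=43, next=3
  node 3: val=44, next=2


Floyd's tortoise (slow, +1) and hare (fast, +2):
  init: slow=0, fast=0
  step 1: slow=1, fast=2
  step 2: slow=2, fast=2
  slow == fast at node 2: cycle detected

Cycle: yes


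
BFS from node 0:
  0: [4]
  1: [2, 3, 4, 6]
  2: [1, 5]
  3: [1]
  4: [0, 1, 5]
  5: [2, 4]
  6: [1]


Visit 0, enqueue [4]
Visit 4, enqueue [1, 5]
Visit 1, enqueue [2, 3, 6]
Visit 5, enqueue []
Visit 2, enqueue []
Visit 3, enqueue []
Visit 6, enqueue []

BFS order: [0, 4, 1, 5, 2, 3, 6]


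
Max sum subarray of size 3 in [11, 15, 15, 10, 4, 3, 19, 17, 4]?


[0:3]: 41
[1:4]: 40
[2:5]: 29
[3:6]: 17
[4:7]: 26
[5:8]: 39
[6:9]: 40

Max: 41 at [0:3]


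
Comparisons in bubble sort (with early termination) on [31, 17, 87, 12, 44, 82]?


Algorithm: bubble sort (with early termination)
Input: [31, 17, 87, 12, 44, 82]
Sorted: [12, 17, 31, 44, 82, 87]

14


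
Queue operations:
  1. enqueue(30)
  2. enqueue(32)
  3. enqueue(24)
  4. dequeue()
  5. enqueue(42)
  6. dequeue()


enqueue(30) -> [30]
enqueue(32) -> [30, 32]
enqueue(24) -> [30, 32, 24]
dequeue()->30, [32, 24]
enqueue(42) -> [32, 24, 42]
dequeue()->32, [24, 42]

Final queue: [24, 42]


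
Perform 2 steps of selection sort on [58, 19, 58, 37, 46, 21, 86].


Initial: [58, 19, 58, 37, 46, 21, 86]
Step 1: min=19 at 1
  Swap: [19, 58, 58, 37, 46, 21, 86]
Step 2: min=21 at 5
  Swap: [19, 21, 58, 37, 46, 58, 86]

After 2 steps: [19, 21, 58, 37, 46, 58, 86]


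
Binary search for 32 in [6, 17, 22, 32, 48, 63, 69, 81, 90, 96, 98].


Step 1: lo=0, hi=10, mid=5, val=63
Step 2: lo=0, hi=4, mid=2, val=22
Step 3: lo=3, hi=4, mid=3, val=32

Found at index 3


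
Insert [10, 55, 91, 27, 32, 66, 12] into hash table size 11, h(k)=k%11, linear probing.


Insert 10: h=10 -> slot 10
Insert 55: h=0 -> slot 0
Insert 91: h=3 -> slot 3
Insert 27: h=5 -> slot 5
Insert 32: h=10, 2 probes -> slot 1
Insert 66: h=0, 2 probes -> slot 2
Insert 12: h=1, 3 probes -> slot 4

Table: [55, 32, 66, 91, 12, 27, None, None, None, None, 10]


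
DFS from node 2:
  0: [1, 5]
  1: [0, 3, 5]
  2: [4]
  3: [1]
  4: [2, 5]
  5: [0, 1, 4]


Visit 2, push [4]
Visit 4, push [5]
Visit 5, push [1, 0]
Visit 0, push [1]
Visit 1, push [3]
Visit 3, push []

DFS order: [2, 4, 5, 0, 1, 3]


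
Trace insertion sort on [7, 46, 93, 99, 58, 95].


Initial: [7, 46, 93, 99, 58, 95]
Insert 46: [7, 46, 93, 99, 58, 95]
Insert 93: [7, 46, 93, 99, 58, 95]
Insert 99: [7, 46, 93, 99, 58, 95]
Insert 58: [7, 46, 58, 93, 99, 95]
Insert 95: [7, 46, 58, 93, 95, 99]

Sorted: [7, 46, 58, 93, 95, 99]


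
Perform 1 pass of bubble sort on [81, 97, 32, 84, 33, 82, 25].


Initial: [81, 97, 32, 84, 33, 82, 25]
Pass 1: [81, 32, 84, 33, 82, 25, 97] (5 swaps)

After 1 pass: [81, 32, 84, 33, 82, 25, 97]


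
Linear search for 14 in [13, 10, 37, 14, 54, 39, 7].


i=0: 13!=14
i=1: 10!=14
i=2: 37!=14
i=3: 14==14 found!

Found at 3, 4 comps


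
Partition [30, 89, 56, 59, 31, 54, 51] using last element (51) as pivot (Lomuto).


Pivot: 51
  30 <= 51: advance i (no swap)
  31 <= 51: swap -> [30, 31, 56, 59, 89, 54, 51]
Place pivot at 2: [30, 31, 51, 59, 89, 54, 56]

Partitioned: [30, 31, 51, 59, 89, 54, 56]


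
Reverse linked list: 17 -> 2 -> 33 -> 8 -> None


Step 1: curr=17, set curr.next=prev(None) | reversed so far: 17
Step 2: curr=2, set curr.next=prev(17) | reversed so far: 2 -> 17
Step 3: curr=33, set curr.next=prev(2) | reversed so far: 33 -> 2 -> 17
Step 4: curr=8, set curr.next=prev(33) | reversed so far: 8 -> 33 -> 2 -> 17

8 -> 33 -> 2 -> 17 -> None


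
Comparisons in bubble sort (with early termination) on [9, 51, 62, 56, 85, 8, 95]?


Algorithm: bubble sort (with early termination)
Input: [9, 51, 62, 56, 85, 8, 95]
Sorted: [8, 9, 51, 56, 62, 85, 95]

21


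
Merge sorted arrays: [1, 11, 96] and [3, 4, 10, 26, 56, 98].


Take 1 from A
Take 3 from B
Take 4 from B
Take 10 from B
Take 11 from A
Take 26 from B
Take 56 from B
Take 96 from A

Merged: [1, 3, 4, 10, 11, 26, 56, 96, 98]
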